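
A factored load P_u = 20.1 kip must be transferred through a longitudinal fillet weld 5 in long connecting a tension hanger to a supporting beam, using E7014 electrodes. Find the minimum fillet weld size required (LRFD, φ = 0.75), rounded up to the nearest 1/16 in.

E70XX → F_EXX = 70 ksi.
Total weld length L = 5 in.
Required throat t_e = P_u / (φ × 0.6 F_EXX × L) = 20.1 / (0.75 × 0.6 × 70 × 5) = 0.1276 in.
Required leg w = t_e / 0.707 = 0.1805 in → use 3/16 in.

w = 3/16 in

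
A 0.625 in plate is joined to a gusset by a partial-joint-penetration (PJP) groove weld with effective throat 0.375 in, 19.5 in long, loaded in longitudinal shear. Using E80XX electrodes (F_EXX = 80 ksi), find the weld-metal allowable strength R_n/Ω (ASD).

Effective throat (given) t_e = 0.375 in.
A_we = 0.375 × 19.5 = 7.312 in².
F_nw = 0.6 F_EXX = 48 ksi.
R_n/Ω = (48 × 7.312) / 2.0 = 175.5 kips.

R_n/Ω ≈ 176 kips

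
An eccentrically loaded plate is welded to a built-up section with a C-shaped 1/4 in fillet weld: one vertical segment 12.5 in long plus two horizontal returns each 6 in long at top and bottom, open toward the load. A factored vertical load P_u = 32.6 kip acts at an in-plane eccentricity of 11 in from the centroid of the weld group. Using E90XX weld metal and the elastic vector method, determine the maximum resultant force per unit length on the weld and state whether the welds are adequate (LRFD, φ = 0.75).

f_max ≈ 4.74 kip/in; adequate

E90XX → F_EXX = 90 ksi.
Total weld length L_w = 24.5 in. Treat welds as unit-width lines.
Centroid: x̄ = 2×6×3 / 24.5 = 1.469 in from the vertical weld.
Polar moment about centroid: J = I_x + I_y = [12.5³/12 + 2×6×6.25²] + [12.5×1.469² + 2(6³/12 + 6×1.531²)] = 722.6 in³.
Direct shear f_v = P/L_w = 32.6 / 24.5 = 1.331 kip/in (vertical).
Torsion M = P·e = 32.6 × 11 = 358.6 kip·in.
Critical point at (x, y) = (4.531, 6.25) from centroid. f_tx = M·y/J = 3.102 kip/in; f_ty = M·x/J = 2.248 kip/in.
Resultant f_max = √[f_tx² + (f_v + f_ty)²] = √[3.102² + (1.331 + 2.248)²] = 4.736 kip/in.
Capacity per unit length: φr_n = 0.75 × 0.6 × 90 × (0.707 × 0.25) = 7.158 kip/in.
4.736 ≤ 7.158 → adequate.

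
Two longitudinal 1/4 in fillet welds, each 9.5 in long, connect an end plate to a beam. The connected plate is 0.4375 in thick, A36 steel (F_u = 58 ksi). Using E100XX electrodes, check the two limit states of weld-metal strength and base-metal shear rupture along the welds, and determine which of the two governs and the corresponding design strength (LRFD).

E100XX → F_EXX = 100 ksi.
t_e = 0.707 × 0.25 = 0.1767 in; L = 19 in.
Weld metal: φR_n = 0.75 × 0.6 × 100 × 0.1767 × 19 = 151.1 kips.
Base metal (shear rupture): φR_n = 0.75 × 0.6 × 58 × 0.4375 × 19 = 217 kips.
Governing: weld metal.

φR_n ≈ 151 kips (weld metal governs)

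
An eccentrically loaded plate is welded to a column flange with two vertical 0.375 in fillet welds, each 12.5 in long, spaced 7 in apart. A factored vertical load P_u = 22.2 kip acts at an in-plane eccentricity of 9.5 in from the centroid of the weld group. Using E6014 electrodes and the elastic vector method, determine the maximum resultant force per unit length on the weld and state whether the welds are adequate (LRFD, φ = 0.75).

f_max ≈ 2.93 kip/in; adequate

E60XX → F_EXX = 60 ksi.
Total weld length L_w = 25 in. Treat welds as unit-width lines.
Polar moment about centroid: J = 2[d³/12 + d(b/2)²] = 2[12.5³/12 + 12.5×3.5²] = 631.8 in³.
Direct shear f_v = P/L_w = 22.2 / 25 = 0.888 kip/in (vertical).
Torsion M = P·e = 22.2 × 9.5 = 210.9 kip·in.
Critical point at (x, y) = (3.5, 6.25) from centroid. f_tx = M·y/J = 2.086 kip/in; f_ty = M·x/J = 1.168 kip/in.
Resultant f_max = √[f_tx² + (f_v + f_ty)²] = √[2.086² + (0.888 + 1.168)²] = 2.929 kip/in.
Capacity per unit length: φr_n = 0.75 × 0.6 × 60 × (0.707 × 0.375) = 7.158 kip/in.
2.929 ≤ 7.158 → adequate.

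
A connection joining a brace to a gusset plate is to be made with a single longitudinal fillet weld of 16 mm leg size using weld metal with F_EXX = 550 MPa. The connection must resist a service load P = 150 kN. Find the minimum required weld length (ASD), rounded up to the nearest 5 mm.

L = 85 mm

Throat t_e = 0.707 × 16 = 11.31 mm.
r_n/Ω = (0.6 × 550 × 11.31) / 2.0 = 1866 N/mm = 1.866 kN/mm.
L_req = P / (r_n/Ω) = 150 / 1.866 = 80.37 mm total.
Round up → use L = 85 mm.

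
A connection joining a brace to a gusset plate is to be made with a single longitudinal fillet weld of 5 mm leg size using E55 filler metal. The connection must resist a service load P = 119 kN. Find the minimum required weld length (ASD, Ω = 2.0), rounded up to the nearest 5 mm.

E55XX → F_EXX = 550 MPa.
Throat t_e = 0.707 × 5 = 3.535 mm.
r_n/Ω = (0.6 × 550 × 3.535) / 2.0 = 583.3 N/mm = 0.5833 kN/mm.
L_req = P / (r_n/Ω) = 119 / 0.5833 = 204 mm total.
Round up → use L = 205 mm.

L = 205 mm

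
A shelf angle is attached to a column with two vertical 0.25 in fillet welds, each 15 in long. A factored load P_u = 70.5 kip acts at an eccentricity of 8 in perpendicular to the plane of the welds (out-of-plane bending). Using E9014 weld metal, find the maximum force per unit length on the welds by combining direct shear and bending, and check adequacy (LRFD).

E90XX → F_EXX = 90 ksi.
L_w = 2 × 15 = 30 in; section modulus (unit throat) S = 2 × L²/6 = 75 in².
Direct shear f_v = P/L_w = 70.5/30 = 2.35 kip/in.
Moment M = P × e = 70.5 × 8 = 564 kip·in; bending f_b = M/S = 7.52 kip/in.
f_max = √(f_v² + f_b²) = √(2.35² + 7.52²) = 7.879 kip/in.
φr_n = 0.75 × 0.6 × 90 × (0.707 × 0.25) = 7.158 kip/in → NOT adequate.

f_max ≈ 7.88 kip/in; NOT adequate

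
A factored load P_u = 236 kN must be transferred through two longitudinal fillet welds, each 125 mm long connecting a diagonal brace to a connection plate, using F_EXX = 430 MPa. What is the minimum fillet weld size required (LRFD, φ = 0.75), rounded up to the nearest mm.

w = 7 mm

Total weld length L = 250 mm.
Required throat t_e = P_u / (φ × 0.6 F_EXX × L) = 236 / (0.75 × 0.6 × 430 × 250 × 10⁻³) = 4.879 mm.
Required leg w = t_e / 0.707 = 6.9 mm → use 7 mm.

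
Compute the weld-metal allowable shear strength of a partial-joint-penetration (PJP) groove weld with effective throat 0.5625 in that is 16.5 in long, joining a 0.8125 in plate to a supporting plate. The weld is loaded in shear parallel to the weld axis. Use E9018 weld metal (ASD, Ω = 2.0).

R_n/Ω ≈ 251 kips

E90XX → F_EXX = 90 ksi.
Effective throat (given) t_e = 0.5625 in.
A_we = 0.5625 × 16.5 = 9.281 in².
F_nw = 0.6 F_EXX = 54 ksi.
R_n/Ω = (54 × 9.281) / 2.0 = 250.6 kips.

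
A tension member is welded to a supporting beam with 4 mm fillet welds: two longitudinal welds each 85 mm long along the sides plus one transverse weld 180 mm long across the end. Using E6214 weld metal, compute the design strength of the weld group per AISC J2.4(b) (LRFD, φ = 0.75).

φR_n ≈ 327 kN

E62XX → F_EXX = 620 MPa.
t_e = 0.707 × 4 = 2.828 mm.
R_nwl = 0.6 × 620 × 2.828 × 170 × 10⁻³ = 178.8 kN (longitudinal, 2 welds).
R_nwt = 0.6 × 620 × 2.828 × 180 × 10⁻³ = 189.4 kN (transverse, base value).
(i) R_nwl + R_nwt = 368.2 kN; (ii) 0.85 R_nwl + 1.5 R_nwt = 436.1 kN.
R_n = max = 436.1 kN [governs: (ii)]; φR_n = 327 kN.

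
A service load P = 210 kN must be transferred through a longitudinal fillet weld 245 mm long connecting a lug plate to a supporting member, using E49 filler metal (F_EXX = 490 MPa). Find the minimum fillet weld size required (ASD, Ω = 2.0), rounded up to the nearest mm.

w = 9 mm

Total weld length L = 245 mm.
Required throat t_e = P × Ω / (0.6 F_EXX × L) = 210 × 2.0 / (0.6 × 490 × 245 × 10⁻³) = 5.831 mm.
Required leg w = t_e / 0.707 = 8.247 mm → use 9 mm.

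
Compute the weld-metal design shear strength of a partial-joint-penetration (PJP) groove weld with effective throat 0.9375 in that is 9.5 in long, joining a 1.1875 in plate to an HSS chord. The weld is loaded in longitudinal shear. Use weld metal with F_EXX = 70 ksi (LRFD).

Effective throat (given) t_e = 0.9375 in.
A_we = 0.9375 × 9.5 = 8.906 in².
F_nw = 0.6 F_EXX = 42 ksi.
φR_n = 0.75 × 42 × 8.906 = 280.5 kips.

φR_n ≈ 281 kips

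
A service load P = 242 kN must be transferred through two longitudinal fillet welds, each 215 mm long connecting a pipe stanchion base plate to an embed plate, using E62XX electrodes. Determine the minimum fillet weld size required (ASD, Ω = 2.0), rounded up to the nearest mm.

E62XX → F_EXX = 620 MPa.
Total weld length L = 430 mm.
Required throat t_e = P × Ω / (0.6 F_EXX × L) = 242 × 2.0 / (0.6 × 620 × 430 × 10⁻³) = 3.026 mm.
Required leg w = t_e / 0.707 = 4.28 mm → use 5 mm.

w = 5 mm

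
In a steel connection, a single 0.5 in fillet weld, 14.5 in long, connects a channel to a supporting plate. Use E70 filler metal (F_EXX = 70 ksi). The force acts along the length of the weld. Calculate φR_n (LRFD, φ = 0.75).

φR_n ≈ 161 kip

Effective throat t_e = 0.707 × 0.5 = 0.3535 in.
Total length L = 14.5 in; A_we = 0.3535 × 14.5 = 5.126 in².
F_nw = 0.6 F_EXX = 0.6 × 70 = 42 ksi.
φR_n = 0.75 × 42 × 5.126 = 161.5 kip.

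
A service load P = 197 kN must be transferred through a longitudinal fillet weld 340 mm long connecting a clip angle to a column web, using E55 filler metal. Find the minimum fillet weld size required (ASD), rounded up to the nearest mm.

w = 5 mm

E55XX → F_EXX = 550 MPa.
Total weld length L = 340 mm.
Required throat t_e = P × Ω / (0.6 F_EXX × L) = 197 × 2.0 / (0.6 × 550 × 340 × 10⁻³) = 3.512 mm.
Required leg w = t_e / 0.707 = 4.967 mm → use 5 mm.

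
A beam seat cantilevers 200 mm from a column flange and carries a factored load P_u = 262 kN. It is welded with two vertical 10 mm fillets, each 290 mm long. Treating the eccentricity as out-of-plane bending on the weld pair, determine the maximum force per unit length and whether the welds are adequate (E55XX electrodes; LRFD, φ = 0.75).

f_max ≈ 1920 N/mm; NOT adequate

E55XX → F_EXX = 550 MPa.
L_w = 2 × 290 = 580 mm; section modulus (unit throat) S = 2 × L²/6 = 28030 mm².
Direct shear f_v = P/L_w = 262×10³/580 = 451.7 N/mm.
Moment M = P × e = 262×10³ × 200 = 52400000 N·mm; bending f_b = M/S = 1869 N/mm.
f_max = √(f_v² + f_b²) = √(451.7² + 1869²) = 1923 N/mm.
φr_n = 0.75 × 0.6 × 550 × (0.707 × 10) = 1750 N/mm → NOT adequate.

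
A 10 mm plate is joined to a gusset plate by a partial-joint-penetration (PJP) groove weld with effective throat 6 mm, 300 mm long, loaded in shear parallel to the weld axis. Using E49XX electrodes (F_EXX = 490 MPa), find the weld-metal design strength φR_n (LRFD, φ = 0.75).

Effective throat (given) t_e = 6 mm.
A_we = 6 × 300 = 1800 mm².
F_nw = 0.6 F_EXX = 294 MPa.
φR_n = 0.75 × 294 × 1800 × 10⁻³ = 396.9 kN.

φR_n ≈ 397 kN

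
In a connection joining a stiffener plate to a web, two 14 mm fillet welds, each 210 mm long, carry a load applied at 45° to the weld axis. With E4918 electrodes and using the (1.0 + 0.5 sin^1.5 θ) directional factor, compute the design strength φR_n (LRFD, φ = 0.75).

φR_n ≈ 1190 kN

E49XX → F_EXX = 490 MPa.
t_e = 0.707 × 14 = 9.898 mm; A_we = 9.898 × 420 = 4157 mm².
Directional factor: 1.0 + 0.5 sin^1.5(45°) = 1.297.
F_nw = 0.6 × 490 × 1.297 = 381.4 MPa.
φR_n = 0.75 × 381.4 × 4157 × 10⁻³ = 1189 kN.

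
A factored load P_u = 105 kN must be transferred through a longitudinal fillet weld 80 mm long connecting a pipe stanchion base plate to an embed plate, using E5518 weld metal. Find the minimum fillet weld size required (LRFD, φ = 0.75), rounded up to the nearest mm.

w = 8 mm

E55XX → F_EXX = 550 MPa.
Total weld length L = 80 mm.
Required throat t_e = P_u / (φ × 0.6 F_EXX × L) = 105 / (0.75 × 0.6 × 550 × 80 × 10⁻³) = 5.303 mm.
Required leg w = t_e / 0.707 = 7.501 mm → use 8 mm.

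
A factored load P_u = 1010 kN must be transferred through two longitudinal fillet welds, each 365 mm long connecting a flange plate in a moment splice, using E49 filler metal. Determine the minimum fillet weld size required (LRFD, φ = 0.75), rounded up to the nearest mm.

w = 9 mm

E49XX → F_EXX = 490 MPa.
Total weld length L = 730 mm.
Required throat t_e = P_u / (φ × 0.6 F_EXX × L) = 1010 / (0.75 × 0.6 × 490 × 730 × 10⁻³) = 6.275 mm.
Required leg w = t_e / 0.707 = 8.875 mm → use 9 mm.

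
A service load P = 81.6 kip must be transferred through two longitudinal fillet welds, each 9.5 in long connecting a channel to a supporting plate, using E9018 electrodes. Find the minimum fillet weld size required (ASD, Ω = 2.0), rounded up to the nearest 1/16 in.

w = 1/4 in

E90XX → F_EXX = 90 ksi.
Total weld length L = 19 in.
Required throat t_e = P × Ω / (0.6 F_EXX × L) = 81.6 × 2.0 / (0.6 × 90 × 19) = 0.1591 in.
Required leg w = t_e / 0.707 = 0.225 in → use 1/4 in.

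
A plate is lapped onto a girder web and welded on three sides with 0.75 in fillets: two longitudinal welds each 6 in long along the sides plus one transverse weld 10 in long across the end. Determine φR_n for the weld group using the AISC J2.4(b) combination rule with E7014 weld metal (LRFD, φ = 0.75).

E70XX → F_EXX = 70 ksi.
t_e = 0.707 × 0.75 = 0.5302 in.
R_nwl = 0.6 × 70 × 0.5302 × 12 = 267.2 kip (longitudinal, 2 welds).
R_nwt = 0.6 × 70 × 0.5302 × 10 = 222.7 kip (transverse, base value).
(i) R_nwl + R_nwt = 490 kip; (ii) 0.85 R_nwl + 1.5 R_nwt = 561.2 kip.
R_n = max = 561.2 kip [governs: (ii)]; φR_n = 420.9 kip.

φR_n ≈ 421 kip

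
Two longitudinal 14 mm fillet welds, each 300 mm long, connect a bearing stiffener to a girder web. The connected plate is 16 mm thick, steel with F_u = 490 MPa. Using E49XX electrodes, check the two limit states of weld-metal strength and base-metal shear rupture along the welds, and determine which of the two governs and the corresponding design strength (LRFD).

φR_n ≈ 1310 kN (weld metal governs)

E49XX → F_EXX = 490 MPa.
t_e = 0.707 × 14 = 9.898 mm; L = 600 mm.
Weld metal: φR_n = 0.75 × 0.6 × 490 × 9.898 × 600 × 10⁻³ = 1310 kN.
Base metal (shear rupture): φR_n = 0.75 × 0.6 × 490 × 16 × 600 × 10⁻³ = 2117 kN.
Governing: weld metal.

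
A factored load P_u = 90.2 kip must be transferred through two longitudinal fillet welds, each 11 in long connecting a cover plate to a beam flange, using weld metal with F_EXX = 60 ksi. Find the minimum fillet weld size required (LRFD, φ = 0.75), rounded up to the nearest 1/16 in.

Total weld length L = 22 in.
Required throat t_e = P_u / (φ × 0.6 F_EXX × L) = 90.2 / (0.75 × 0.6 × 60 × 22) = 0.1519 in.
Required leg w = t_e / 0.707 = 0.2148 in → use 1/4 in.

w = 1/4 in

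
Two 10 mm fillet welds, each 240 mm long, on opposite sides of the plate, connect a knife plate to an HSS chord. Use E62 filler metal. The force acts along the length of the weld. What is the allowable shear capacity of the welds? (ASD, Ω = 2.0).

R_n/Ω ≈ 631 kN

E62XX → F_EXX = 620 MPa.
Effective throat t_e = 0.707 × 10 = 7.07 mm.
Total length L = 480 mm; A_we = 7.07 × 480 = 3394 mm².
F_nw = 0.6 F_EXX = 0.6 × 620 = 372 MPa.
R_n = 372 × 3394 × 10⁻³ = 1262 kN; R_n/Ω = 1262/2.0 = 631.2 kN.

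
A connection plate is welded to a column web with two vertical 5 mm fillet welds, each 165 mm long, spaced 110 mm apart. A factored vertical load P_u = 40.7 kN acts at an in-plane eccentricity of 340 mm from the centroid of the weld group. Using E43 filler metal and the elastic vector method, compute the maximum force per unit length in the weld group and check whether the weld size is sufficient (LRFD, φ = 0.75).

E43XX → F_EXX = 430 MPa.
Total weld length L_w = 330 mm. Treat welds as unit-width lines.
Polar moment about centroid: J = 2[d³/12 + d(b/2)²] = 2[165³/12 + 165×55²] = 1747000 mm³.
Direct shear f_v = P/L_w = 40.7×10³ / 330 = 123.3 N/mm (vertical).
Torsion M = P·e = 40.7×10³ × 340 = 13838000 N·mm.
Critical point at (x, y) = (55, 82.5) from centroid. f_tx = M·y/J = 653.5 N/mm; f_ty = M·x/J = 435.7 N/mm.
Resultant f_max = √[f_tx² + (f_v + f_ty)²] = √[653.5² + (123.3 + 435.7)²] = 860 N/mm.
Capacity per unit length: φr_n = 0.75 × 0.6 × 430 × (0.707 × 5) = 684 N/mm.
860 > 684 → NOT adequate.

f_max ≈ 860 N/mm; NOT adequate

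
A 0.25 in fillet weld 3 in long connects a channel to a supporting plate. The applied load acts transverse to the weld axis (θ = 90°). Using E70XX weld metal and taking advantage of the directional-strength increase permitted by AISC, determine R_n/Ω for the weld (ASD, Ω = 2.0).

E70XX → F_EXX = 70 ksi.
t_e = 0.707 × 0.25 = 0.1767 in; A_we = 0.1767 × 3 = 0.5302 in².
Directional factor: 1.0 + 0.5 sin^1.5(90°) = 1.5.
F_nw = 0.6 × 70 × 1.5 = 63 ksi.
R_n/Ω = (63 × 0.5302) / 2.0 = 16.7 kips.

R_n/Ω ≈ 16.7 kips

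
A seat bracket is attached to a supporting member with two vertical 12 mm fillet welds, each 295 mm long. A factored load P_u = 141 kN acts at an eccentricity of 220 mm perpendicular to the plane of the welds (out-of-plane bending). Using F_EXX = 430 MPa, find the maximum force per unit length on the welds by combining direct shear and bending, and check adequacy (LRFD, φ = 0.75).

L_w = 2 × 295 = 590 mm; section modulus (unit throat) S = 2 × L²/6 = 29010 mm².
Direct shear f_v = P/L_w = 141×10³/590 = 239 N/mm.
Moment M = P × e = 141×10³ × 220 = 31020000 N·mm; bending f_b = M/S = 1069 N/mm.
f_max = √(f_v² + f_b²) = √(239² + 1069²) = 1096 N/mm.
φr_n = 0.75 × 0.6 × 430 × (0.707 × 12) = 1642 N/mm → adequate.

f_max ≈ 1100 N/mm; adequate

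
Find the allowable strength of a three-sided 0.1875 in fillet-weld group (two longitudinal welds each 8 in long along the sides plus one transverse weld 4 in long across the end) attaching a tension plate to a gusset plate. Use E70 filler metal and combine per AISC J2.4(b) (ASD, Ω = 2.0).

E70XX → F_EXX = 70 ksi.
t_e = 0.707 × 0.1875 = 0.1326 in.
R_nwl = 0.6 × 70 × 0.1326 × 16 = 89.08 kip (longitudinal, 2 welds).
R_nwt = 0.6 × 70 × 0.1326 × 4 = 22.27 kip (transverse, base value).
(i) R_nwl + R_nwt = 111.4 kip; (ii) 0.85 R_nwl + 1.5 R_nwt = 109.1 kip.
R_n = max = 111.4 kip [governs: (i)]; R_n/Ω = 55.68 kip.

R_n/Ω ≈ 55.7 kip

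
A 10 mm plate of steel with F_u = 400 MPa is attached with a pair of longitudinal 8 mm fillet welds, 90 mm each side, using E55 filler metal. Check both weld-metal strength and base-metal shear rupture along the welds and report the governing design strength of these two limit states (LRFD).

φR_n ≈ 252 kN (weld metal governs)

E55XX → F_EXX = 550 MPa.
t_e = 0.707 × 8 = 5.656 mm; L = 180 mm.
Weld metal: φR_n = 0.75 × 0.6 × 550 × 5.656 × 180 × 10⁻³ = 252 kN.
Base metal (shear rupture): φR_n = 0.75 × 0.6 × 400 × 10 × 180 × 10⁻³ = 324 kN.
Governing: weld metal.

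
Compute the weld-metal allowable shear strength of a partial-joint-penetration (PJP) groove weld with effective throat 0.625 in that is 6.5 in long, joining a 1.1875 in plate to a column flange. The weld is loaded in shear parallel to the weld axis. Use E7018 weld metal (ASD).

R_n/Ω ≈ 85.3 kips

E70XX → F_EXX = 70 ksi.
Effective throat (given) t_e = 0.625 in.
A_we = 0.625 × 6.5 = 4.062 in².
F_nw = 0.6 F_EXX = 42 ksi.
R_n/Ω = (42 × 4.062) / 2.0 = 85.31 kips.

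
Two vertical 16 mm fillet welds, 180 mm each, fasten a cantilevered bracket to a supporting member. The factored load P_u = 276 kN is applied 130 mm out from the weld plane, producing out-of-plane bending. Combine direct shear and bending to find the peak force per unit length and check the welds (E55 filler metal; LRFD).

E55XX → F_EXX = 550 MPa.
L_w = 2 × 180 = 360 mm; section modulus (unit throat) S = 2 × L²/6 = 10800 mm².
Direct shear f_v = P/L_w = 276×10³/360 = 766.7 N/mm.
Moment M = P × e = 276×10³ × 130 = 35880000 N·mm; bending f_b = M/S = 3322 N/mm.
f_max = √(f_v² + f_b²) = √(766.7² + 3322²) = 3410 N/mm.
φr_n = 0.75 × 0.6 × 550 × (0.707 × 16) = 2800 N/mm → NOT adequate.

f_max ≈ 3410 N/mm; NOT adequate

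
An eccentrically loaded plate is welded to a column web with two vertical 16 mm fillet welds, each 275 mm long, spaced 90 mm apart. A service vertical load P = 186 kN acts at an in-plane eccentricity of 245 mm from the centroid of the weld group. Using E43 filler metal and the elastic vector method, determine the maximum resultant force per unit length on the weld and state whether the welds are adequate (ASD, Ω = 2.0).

f_max ≈ 1580 N/mm; NOT adequate

E43XX → F_EXX = 430 MPa.
Total weld length L_w = 550 mm. Treat welds as unit-width lines.
Polar moment about centroid: J = 2[d³/12 + d(b/2)²] = 2[275³/12 + 275×45²] = 4580000 mm³.
Direct shear f_v = P/L_w = 186×10³ / 550 = 338.2 N/mm (vertical).
Torsion M = P·e = 186×10³ × 245 = 45570000 N·mm.
Critical point at (x, y) = (45, 137.5) from centroid. f_tx = M·y/J = 1368 N/mm; f_ty = M·x/J = 447.8 N/mm.
Resultant f_max = √[f_tx² + (f_v + f_ty)²] = √[1368² + (338.2 + 447.8)²] = 1578 N/mm.
Capacity per unit length: r_n/Ω = (1/2.0) × 0.6 × 430 × (0.707 × 16) = 1459 N/mm.
1578 > 1459 → NOT adequate.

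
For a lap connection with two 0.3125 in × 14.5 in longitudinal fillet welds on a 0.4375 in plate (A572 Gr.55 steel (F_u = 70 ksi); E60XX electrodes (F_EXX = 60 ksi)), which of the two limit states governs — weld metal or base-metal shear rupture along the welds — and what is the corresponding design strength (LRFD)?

φR_n ≈ 173 kips (weld metal governs)

t_e = 0.707 × 0.3125 = 0.2209 in; L = 29 in.
Weld metal: φR_n = 0.75 × 0.6 × 60 × 0.2209 × 29 = 173 kips.
Base metal (shear rupture): φR_n = 0.75 × 0.6 × 70 × 0.4375 × 29 = 399.7 kips.
Governing: weld metal.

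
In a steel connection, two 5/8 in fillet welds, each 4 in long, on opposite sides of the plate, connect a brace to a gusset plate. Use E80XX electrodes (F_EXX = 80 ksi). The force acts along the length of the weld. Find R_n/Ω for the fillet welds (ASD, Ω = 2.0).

R_n/Ω ≈ 84.8 kips

Effective throat t_e = 0.707 × 0.625 = 0.4419 in.
Total length L = 8 in; A_we = 0.4419 × 8 = 3.535 in².
F_nw = 0.6 F_EXX = 0.6 × 80 = 48 ksi.
R_n = 48 × 3.535 = 169.7 kips; R_n/Ω = 169.7/2.0 = 84.84 kips.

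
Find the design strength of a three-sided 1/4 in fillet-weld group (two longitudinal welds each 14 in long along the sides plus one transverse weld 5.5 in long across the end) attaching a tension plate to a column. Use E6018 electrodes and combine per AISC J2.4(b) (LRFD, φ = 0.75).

φR_n ≈ 160 kips

E60XX → F_EXX = 60 ksi.
t_e = 0.707 × 0.25 = 0.1767 in.
R_nwl = 0.6 × 60 × 0.1767 × 28 = 178.2 kips (longitudinal, 2 welds).
R_nwt = 0.6 × 60 × 0.1767 × 5.5 = 35 kips (transverse, base value).
(i) R_nwl + R_nwt = 213.2 kips; (ii) 0.85 R_nwl + 1.5 R_nwt = 203.9 kips.
R_n = max = 213.2 kips [governs: (i)]; φR_n = 159.9 kips.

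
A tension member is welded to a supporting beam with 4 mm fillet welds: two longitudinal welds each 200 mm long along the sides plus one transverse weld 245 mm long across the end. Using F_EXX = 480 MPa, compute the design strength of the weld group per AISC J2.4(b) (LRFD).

t_e = 0.707 × 4 = 2.828 mm.
R_nwl = 0.6 × 480 × 2.828 × 400 × 10⁻³ = 325.8 kN (longitudinal, 2 welds).
R_nwt = 0.6 × 480 × 2.828 × 245 × 10⁻³ = 199.5 kN (transverse, base value).
(i) R_nwl + R_nwt = 525.3 kN; (ii) 0.85 R_nwl + 1.5 R_nwt = 576.2 kN.
R_n = max = 576.2 kN [governs: (ii)]; φR_n = 432.2 kN.

φR_n ≈ 432 kN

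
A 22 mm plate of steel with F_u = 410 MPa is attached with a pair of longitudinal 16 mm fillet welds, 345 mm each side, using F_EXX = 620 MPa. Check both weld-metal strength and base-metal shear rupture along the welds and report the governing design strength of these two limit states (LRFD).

t_e = 0.707 × 16 = 11.31 mm; L = 690 mm.
Weld metal: φR_n = 0.75 × 0.6 × 620 × 11.31 × 690 × 10⁻³ = 2178 kN.
Base metal (shear rupture): φR_n = 0.75 × 0.6 × 410 × 22 × 690 × 10⁻³ = 2801 kN.
Governing: weld metal.

φR_n ≈ 2180 kN (weld metal governs)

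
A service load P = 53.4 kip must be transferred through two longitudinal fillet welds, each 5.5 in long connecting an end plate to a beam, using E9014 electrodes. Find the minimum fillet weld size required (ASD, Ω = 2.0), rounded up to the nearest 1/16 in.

w = 5/16 in

E90XX → F_EXX = 90 ksi.
Total weld length L = 11 in.
Required throat t_e = P × Ω / (0.6 F_EXX × L) = 53.4 × 2.0 / (0.6 × 90 × 11) = 0.1798 in.
Required leg w = t_e / 0.707 = 0.2543 in → use 5/16 in.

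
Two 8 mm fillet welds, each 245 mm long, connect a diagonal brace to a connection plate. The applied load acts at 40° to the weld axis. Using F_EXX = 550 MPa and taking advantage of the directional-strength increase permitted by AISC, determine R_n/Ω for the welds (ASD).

t_e = 0.707 × 8 = 5.656 mm; A_we = 5.656 × 490 = 2771 mm².
Directional factor: 1.0 + 0.5 sin^1.5(40°) = 1.258.
F_nw = 0.6 × 550 × 1.258 = 415 MPa.
R_n/Ω = (415 × 2771) / 2.0 × 10⁻³ = 575.1 kN.

R_n/Ω ≈ 575 kN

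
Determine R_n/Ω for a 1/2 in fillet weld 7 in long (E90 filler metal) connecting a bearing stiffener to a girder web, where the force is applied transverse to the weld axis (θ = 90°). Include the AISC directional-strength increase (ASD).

E90XX → F_EXX = 90 ksi.
t_e = 0.707 × 0.5 = 0.3535 in; A_we = 0.3535 × 7 = 2.474 in².
Directional factor: 1.0 + 0.5 sin^1.5(90°) = 1.5.
F_nw = 0.6 × 90 × 1.5 = 81 ksi.
R_n/Ω = (81 × 2.474) / 2.0 = 100.2 kip.

R_n/Ω ≈ 100 kip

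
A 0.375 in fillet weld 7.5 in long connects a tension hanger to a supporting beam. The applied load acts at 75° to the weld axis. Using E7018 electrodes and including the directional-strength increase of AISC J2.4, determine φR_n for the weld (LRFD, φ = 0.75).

φR_n ≈ 92.4 kip

E70XX → F_EXX = 70 ksi.
t_e = 0.707 × 0.375 = 0.2651 in; A_we = 0.2651 × 7.5 = 1.988 in².
Directional factor: 1.0 + 0.5 sin^1.5(75°) = 1.475.
F_nw = 0.6 × 70 × 1.475 = 61.94 ksi.
φR_n = 0.75 × 61.94 × 1.988 = 92.37 kip.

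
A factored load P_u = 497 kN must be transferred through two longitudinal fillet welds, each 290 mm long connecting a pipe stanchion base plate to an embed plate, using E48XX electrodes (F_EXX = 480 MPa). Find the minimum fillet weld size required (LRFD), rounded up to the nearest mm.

w = 6 mm

Total weld length L = 580 mm.
Required throat t_e = P_u / (φ × 0.6 F_EXX × L) = 497 / (0.75 × 0.6 × 480 × 580 × 10⁻³) = 3.967 mm.
Required leg w = t_e / 0.707 = 5.611 mm → use 6 mm.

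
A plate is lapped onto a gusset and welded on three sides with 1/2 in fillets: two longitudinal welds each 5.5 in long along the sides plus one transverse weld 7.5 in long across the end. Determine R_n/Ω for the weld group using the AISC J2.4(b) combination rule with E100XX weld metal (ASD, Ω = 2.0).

E100XX → F_EXX = 100 ksi.
t_e = 0.707 × 0.5 = 0.3535 in.
R_nwl = 0.6 × 100 × 0.3535 × 11 = 233.3 kip (longitudinal, 2 welds).
R_nwt = 0.6 × 100 × 0.3535 × 7.5 = 159.1 kip (transverse, base value).
(i) R_nwl + R_nwt = 392.4 kip; (ii) 0.85 R_nwl + 1.5 R_nwt = 436.9 kip.
R_n = max = 436.9 kip [governs: (ii)]; R_n/Ω = 218.5 kip.

R_n/Ω ≈ 218 kip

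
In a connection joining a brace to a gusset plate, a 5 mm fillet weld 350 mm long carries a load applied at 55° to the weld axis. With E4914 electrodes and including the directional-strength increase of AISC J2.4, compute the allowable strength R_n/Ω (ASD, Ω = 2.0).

R_n/Ω ≈ 249 kN

E49XX → F_EXX = 490 MPa.
t_e = 0.707 × 5 = 3.535 mm; A_we = 3.535 × 350 = 1237 mm².
Directional factor: 1.0 + 0.5 sin^1.5(55°) = 1.371.
F_nw = 0.6 × 490 × 1.371 = 403 MPa.
R_n/Ω = (403 × 1237) / 2.0 × 10⁻³ = 249.3 kN.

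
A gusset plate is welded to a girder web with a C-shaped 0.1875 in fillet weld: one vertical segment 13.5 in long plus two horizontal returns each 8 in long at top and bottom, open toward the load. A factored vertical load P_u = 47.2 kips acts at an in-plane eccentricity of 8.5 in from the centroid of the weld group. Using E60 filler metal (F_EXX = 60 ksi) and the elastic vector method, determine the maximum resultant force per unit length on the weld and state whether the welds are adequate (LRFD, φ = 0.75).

Total weld length L_w = 29.5 in. Treat welds as unit-width lines.
Centroid: x̄ = 2×8×4 / 29.5 = 2.169 in from the vertical weld.
Polar moment about centroid: J = I_x + I_y = [13.5³/12 + 2×8×6.75²] + [13.5×2.169² + 2(8³/12 + 8×1.831²)] = 1137 in³.
Direct shear f_v = P/L_w = 47.2 / 29.5 = 1.6 kip/in (vertical).
Torsion M = P·e = 47.2 × 8.5 = 401.2 kip·in.
Critical point at (x, y) = (5.831, 6.75) from centroid. f_tx = M·y/J = 2.383 kip/in; f_ty = M·x/J = 2.058 kip/in.
Resultant f_max = √[f_tx² + (f_v + f_ty)²] = √[2.383² + (1.6 + 2.058)²] = 4.366 kip/in.
Capacity per unit length: φr_n = 0.75 × 0.6 × 60 × (0.707 × 0.1875) = 3.579 kip/in.
4.366 > 3.579 → NOT adequate.

f_max ≈ 4.37 kip/in; NOT adequate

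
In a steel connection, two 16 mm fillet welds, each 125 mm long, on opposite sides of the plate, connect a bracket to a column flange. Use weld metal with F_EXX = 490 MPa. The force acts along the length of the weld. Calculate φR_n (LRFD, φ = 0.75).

φR_n ≈ 624 kN

Effective throat t_e = 0.707 × 16 = 11.31 mm.
Total length L = 250 mm; A_we = 11.31 × 250 = 2828 mm².
F_nw = 0.6 F_EXX = 0.6 × 490 = 294 MPa.
φR_n = 0.75 × 294 × 2828 × 10⁻³ = 623.6 kN.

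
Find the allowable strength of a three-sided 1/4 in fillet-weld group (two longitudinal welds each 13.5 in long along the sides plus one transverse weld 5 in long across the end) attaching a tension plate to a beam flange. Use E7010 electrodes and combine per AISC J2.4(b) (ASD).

R_n/Ω ≈ 119 kips

E70XX → F_EXX = 70 ksi.
t_e = 0.707 × 0.25 = 0.1767 in.
R_nwl = 0.6 × 70 × 0.1767 × 27 = 200.4 kips (longitudinal, 2 welds).
R_nwt = 0.6 × 70 × 0.1767 × 5 = 37.12 kips (transverse, base value).
(i) R_nwl + R_nwt = 237.6 kips; (ii) 0.85 R_nwl + 1.5 R_nwt = 226 kips.
R_n = max = 237.6 kips [governs: (i)]; R_n/Ω = 118.8 kips.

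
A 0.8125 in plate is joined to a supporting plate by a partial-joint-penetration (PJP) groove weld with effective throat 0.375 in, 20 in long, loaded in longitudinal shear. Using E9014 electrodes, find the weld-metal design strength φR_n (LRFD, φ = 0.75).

E90XX → F_EXX = 90 ksi.
Effective throat (given) t_e = 0.375 in.
A_we = 0.375 × 20 = 7.5 in².
F_nw = 0.6 F_EXX = 54 ksi.
φR_n = 0.75 × 54 × 7.5 = 303.8 kip.

φR_n ≈ 304 kip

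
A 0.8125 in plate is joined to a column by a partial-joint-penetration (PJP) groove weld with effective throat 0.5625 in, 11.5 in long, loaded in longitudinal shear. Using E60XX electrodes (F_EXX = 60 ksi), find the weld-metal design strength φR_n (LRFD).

Effective throat (given) t_e = 0.5625 in.
A_we = 0.5625 × 11.5 = 6.469 in².
F_nw = 0.6 F_EXX = 36 ksi.
φR_n = 0.75 × 36 × 6.469 = 174.7 kip.

φR_n ≈ 175 kip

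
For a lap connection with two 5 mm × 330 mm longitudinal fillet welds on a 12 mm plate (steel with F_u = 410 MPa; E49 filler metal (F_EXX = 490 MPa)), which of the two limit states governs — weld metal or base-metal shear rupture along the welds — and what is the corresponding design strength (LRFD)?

t_e = 0.707 × 5 = 3.535 mm; L = 660 mm.
Weld metal: φR_n = 0.75 × 0.6 × 490 × 3.535 × 660 × 10⁻³ = 514.4 kN.
Base metal (shear rupture): φR_n = 0.75 × 0.6 × 410 × 12 × 660 × 10⁻³ = 1461 kN.
Governing: weld metal.

φR_n ≈ 514 kN (weld metal governs)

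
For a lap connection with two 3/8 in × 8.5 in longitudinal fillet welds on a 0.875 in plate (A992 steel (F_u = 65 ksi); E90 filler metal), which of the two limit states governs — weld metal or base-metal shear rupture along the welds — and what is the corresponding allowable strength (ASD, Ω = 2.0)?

R_n/Ω ≈ 122 kip (weld metal governs)

E90XX → F_EXX = 90 ksi.
t_e = 0.707 × 0.375 = 0.2651 in; L = 17 in.
Weld metal: R_n/Ω = (1/2.0) × 0.6 × 90 × 0.2651 × 17 = 121.7 kip.
Base metal (shear rupture): R_n/Ω = (1/2.0) × 0.6 × 65 × 0.875 × 17 = 290.1 kip.
Governing: weld metal.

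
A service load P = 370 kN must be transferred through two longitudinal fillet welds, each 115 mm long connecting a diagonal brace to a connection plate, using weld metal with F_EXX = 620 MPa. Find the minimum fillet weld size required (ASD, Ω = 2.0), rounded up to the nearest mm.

w = 13 mm

Total weld length L = 230 mm.
Required throat t_e = P × Ω / (0.6 F_EXX × L) = 370 × 2.0 / (0.6 × 620 × 230 × 10⁻³) = 8.649 mm.
Required leg w = t_e / 0.707 = 12.23 mm → use 13 mm.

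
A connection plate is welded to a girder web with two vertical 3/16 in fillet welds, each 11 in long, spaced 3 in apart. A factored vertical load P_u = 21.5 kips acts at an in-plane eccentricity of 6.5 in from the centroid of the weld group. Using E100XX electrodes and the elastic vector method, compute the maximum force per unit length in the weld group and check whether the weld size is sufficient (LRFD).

E100XX → F_EXX = 100 ksi.
Total weld length L_w = 22 in. Treat welds as unit-width lines.
Polar moment about centroid: J = 2[d³/12 + d(b/2)²] = 2[11³/12 + 11×1.5²] = 271.3 in³.
Direct shear f_v = P/L_w = 21.5 / 22 = 0.9773 kip/in (vertical).
Torsion M = P·e = 21.5 × 6.5 = 139.75 kip·in.
Critical point at (x, y) = (1.5, 5.5) from centroid. f_tx = M·y/J = 2.833 kip/in; f_ty = M·x/J = 0.7726 kip/in.
Resultant f_max = √[f_tx² + (f_v + f_ty)²] = √[2.833² + (0.9773 + 0.7726)²] = 3.33 kip/in.
Capacity per unit length: φr_n = 0.75 × 0.6 × 100 × (0.707 × 0.1875) = 5.965 kip/in.
3.33 ≤ 5.965 → adequate.

f_max ≈ 3.33 kip/in; adequate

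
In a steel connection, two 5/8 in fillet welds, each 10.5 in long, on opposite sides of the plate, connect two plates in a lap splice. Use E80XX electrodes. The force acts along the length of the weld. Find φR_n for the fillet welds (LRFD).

E80XX → F_EXX = 80 ksi.
Effective throat t_e = 0.707 × 0.625 = 0.4419 in.
Total length L = 21 in; A_we = 0.4419 × 21 = 9.279 in².
F_nw = 0.6 F_EXX = 0.6 × 80 = 48 ksi.
φR_n = 0.75 × 48 × 9.279 = 334.1 kip.

φR_n ≈ 334 kip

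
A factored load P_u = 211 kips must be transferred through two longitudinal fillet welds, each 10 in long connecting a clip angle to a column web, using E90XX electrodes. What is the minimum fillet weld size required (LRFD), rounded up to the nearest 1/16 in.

w = 3/8 in

E90XX → F_EXX = 90 ksi.
Total weld length L = 20 in.
Required throat t_e = P_u / (φ × 0.6 F_EXX × L) = 211 / (0.75 × 0.6 × 90 × 20) = 0.2605 in.
Required leg w = t_e / 0.707 = 0.3684 in → use 3/8 in.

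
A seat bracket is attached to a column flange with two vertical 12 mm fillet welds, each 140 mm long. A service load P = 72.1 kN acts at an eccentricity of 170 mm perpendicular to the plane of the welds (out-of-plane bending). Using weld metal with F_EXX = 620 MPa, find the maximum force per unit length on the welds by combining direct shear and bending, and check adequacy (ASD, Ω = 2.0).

L_w = 2 × 140 = 280 mm; section modulus (unit throat) S = 2 × L²/6 = 6533 mm².
Direct shear f_v = P/L_w = 72.1×10³/280 = 257.5 N/mm.
Moment M = P × e = 72.1×10³ × 170 = 12257000 N·mm; bending f_b = M/S = 1876 N/mm.
f_max = √(f_v² + f_b²) = √(257.5² + 1876²) = 1894 N/mm.
r_n/Ω = (1/2.0) × 0.6 × 620 × (0.707 × 12) = 1578 N/mm → NOT adequate.

f_max ≈ 1890 N/mm; NOT adequate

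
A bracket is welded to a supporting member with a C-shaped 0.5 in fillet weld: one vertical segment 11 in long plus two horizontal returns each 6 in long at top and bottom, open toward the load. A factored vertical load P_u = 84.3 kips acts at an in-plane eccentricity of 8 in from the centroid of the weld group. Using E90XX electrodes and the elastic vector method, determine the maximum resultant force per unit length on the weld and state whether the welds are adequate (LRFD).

E90XX → F_EXX = 90 ksi.
Total weld length L_w = 23 in. Treat welds as unit-width lines.
Centroid: x̄ = 2×6×3 / 23 = 1.565 in from the vertical weld.
Polar moment about centroid: J = I_x + I_y = [11³/12 + 2×6×5.5²] + [11×1.565² + 2(6³/12 + 6×1.435²)] = 561.6 in³.
Direct shear f_v = P/L_w = 84.3 / 23 = 3.665 kip/in (vertical).
Torsion M = P·e = 84.3 × 8 = 674.4 kip·in.
Critical point at (x, y) = (4.435, 5.5) from centroid. f_tx = M·y/J = 6.605 kip/in; f_ty = M·x/J = 5.326 kip/in.
Resultant f_max = √[f_tx² + (f_v + f_ty)²] = √[6.605² + (3.665 + 5.326)²] = 11.16 kip/in.
Capacity per unit length: φr_n = 0.75 × 0.6 × 90 × (0.707 × 0.5) = 14.32 kip/in.
11.16 ≤ 14.32 → adequate.

f_max ≈ 11.2 kip/in; adequate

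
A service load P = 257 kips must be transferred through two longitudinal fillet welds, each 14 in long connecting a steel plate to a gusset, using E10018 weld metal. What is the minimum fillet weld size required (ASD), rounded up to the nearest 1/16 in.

w = 7/16 in

E100XX → F_EXX = 100 ksi.
Total weld length L = 28 in.
Required throat t_e = P × Ω / (0.6 F_EXX × L) = 257 × 2.0 / (0.6 × 100 × 28) = 0.306 in.
Required leg w = t_e / 0.707 = 0.4327 in → use 7/16 in.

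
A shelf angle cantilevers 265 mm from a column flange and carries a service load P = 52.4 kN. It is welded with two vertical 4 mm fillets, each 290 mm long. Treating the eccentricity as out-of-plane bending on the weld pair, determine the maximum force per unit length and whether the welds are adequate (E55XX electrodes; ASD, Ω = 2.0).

E55XX → F_EXX = 550 MPa.
L_w = 2 × 290 = 580 mm; section modulus (unit throat) S = 2 × L²/6 = 28030 mm².
Direct shear f_v = P/L_w = 52.4×10³/580 = 90.34 N/mm.
Moment M = P × e = 52.4×10³ × 265 = 13886000 N·mm; bending f_b = M/S = 495.3 N/mm.
f_max = √(f_v² + f_b²) = √(90.34² + 495.3²) = 503.5 N/mm.
r_n/Ω = (1/2.0) × 0.6 × 550 × (0.707 × 4) = 466.6 N/mm → NOT adequate.

f_max ≈ 504 N/mm; NOT adequate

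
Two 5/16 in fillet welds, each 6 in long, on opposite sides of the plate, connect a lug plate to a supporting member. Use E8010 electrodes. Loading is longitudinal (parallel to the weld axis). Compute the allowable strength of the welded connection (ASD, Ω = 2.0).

R_n/Ω ≈ 63.6 kips

E80XX → F_EXX = 80 ksi.
Effective throat t_e = 0.707 × 0.3125 = 0.2209 in.
Total length L = 12 in; A_we = 0.2209 × 12 = 2.651 in².
F_nw = 0.6 F_EXX = 0.6 × 80 = 48 ksi.
R_n = 48 × 2.651 = 127.3 kips; R_n/Ω = 127.3/2.0 = 63.63 kips.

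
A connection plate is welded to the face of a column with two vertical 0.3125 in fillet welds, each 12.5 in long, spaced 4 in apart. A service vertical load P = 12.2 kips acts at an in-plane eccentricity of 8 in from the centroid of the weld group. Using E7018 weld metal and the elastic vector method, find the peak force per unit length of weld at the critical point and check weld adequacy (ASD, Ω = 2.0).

f_max ≈ 1.72 kip/in; adequate

E70XX → F_EXX = 70 ksi.
Total weld length L_w = 25 in. Treat welds as unit-width lines.
Polar moment about centroid: J = 2[d³/12 + d(b/2)²] = 2[12.5³/12 + 12.5×2²] = 425.5 in³.
Direct shear f_v = P/L_w = 12.2 / 25 = 0.488 kip/in (vertical).
Torsion M = P·e = 12.2 × 8 = 97.6 kip·in.
Critical point at (x, y) = (2, 6.25) from centroid. f_tx = M·y/J = 1.434 kip/in; f_ty = M·x/J = 0.4587 kip/in.
Resultant f_max = √[f_tx² + (f_v + f_ty)²] = √[1.434² + (0.488 + 0.4587)²] = 1.718 kip/in.
Capacity per unit length: r_n/Ω = (1/2.0) × 0.6 × 70 × (0.707 × 0.3125) = 4.64 kip/in.
1.718 ≤ 4.64 → adequate.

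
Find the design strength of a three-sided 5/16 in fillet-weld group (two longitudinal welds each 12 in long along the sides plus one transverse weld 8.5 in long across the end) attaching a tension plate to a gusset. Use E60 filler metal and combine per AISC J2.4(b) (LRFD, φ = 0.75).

E60XX → F_EXX = 60 ksi.
t_e = 0.707 × 0.3125 = 0.2209 in.
R_nwl = 0.6 × 60 × 0.2209 × 24 = 190.9 kip (longitudinal, 2 welds).
R_nwt = 0.6 × 60 × 0.2209 × 8.5 = 67.61 kip (transverse, base value).
(i) R_nwl + R_nwt = 258.5 kip; (ii) 0.85 R_nwl + 1.5 R_nwt = 263.7 kip.
R_n = max = 263.7 kip [governs: (ii)]; φR_n = 197.8 kip.

φR_n ≈ 198 kip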